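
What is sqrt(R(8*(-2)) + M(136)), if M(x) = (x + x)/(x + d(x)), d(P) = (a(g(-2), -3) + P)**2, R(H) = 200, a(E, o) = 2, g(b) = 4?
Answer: 2*sqrt(1149682765)/4795 ≈ 14.143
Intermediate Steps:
d(P) = (2 + P)**2
M(x) = 2*x/(x + (2 + x)**2) (M(x) = (x + x)/(x + (2 + x)**2) = (2*x)/(x + (2 + x)**2) = 2*x/(x + (2 + x)**2))
sqrt(R(8*(-2)) + M(136)) = sqrt(200 + 2*136/(136 + (2 + 136)**2)) = sqrt(200 + 2*136/(136 + 138**2)) = sqrt(200 + 2*136/(136 + 19044)) = sqrt(200 + 2*136/19180) = sqrt(200 + 2*136*(1/19180)) = sqrt(200 + 68/4795) = sqrt(959068/4795) = 2*sqrt(1149682765)/4795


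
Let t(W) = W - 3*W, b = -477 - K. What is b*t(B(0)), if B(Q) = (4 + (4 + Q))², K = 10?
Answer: 62336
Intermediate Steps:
B(Q) = (8 + Q)²
b = -487 (b = -477 - 1*10 = -477 - 10 = -487)
t(W) = -2*W
b*t(B(0)) = -(-974)*(8 + 0)² = -(-974)*8² = -(-974)*64 = -487*(-128) = 62336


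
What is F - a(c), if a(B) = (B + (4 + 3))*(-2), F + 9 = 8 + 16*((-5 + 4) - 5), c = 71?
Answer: 59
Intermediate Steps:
F = -97 (F = -9 + (8 + 16*((-5 + 4) - 5)) = -9 + (8 + 16*(-1 - 5)) = -9 + (8 + 16*(-6)) = -9 + (8 - 96) = -9 - 88 = -97)
a(B) = -14 - 2*B (a(B) = (B + 7)*(-2) = (7 + B)*(-2) = -14 - 2*B)
F - a(c) = -97 - (-14 - 2*71) = -97 - (-14 - 142) = -97 - 1*(-156) = -97 + 156 = 59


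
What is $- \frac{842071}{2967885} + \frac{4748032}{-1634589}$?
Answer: $- \frac{190963616619}{59892249065} \approx -3.1885$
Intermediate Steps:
$- \frac{842071}{2967885} + \frac{4748032}{-1634589} = \left(-842071\right) \frac{1}{2967885} + 4748032 \left(- \frac{1}{1634589}\right) = - \frac{842071}{2967885} - \frac{4748032}{1634589} = - \frac{190963616619}{59892249065}$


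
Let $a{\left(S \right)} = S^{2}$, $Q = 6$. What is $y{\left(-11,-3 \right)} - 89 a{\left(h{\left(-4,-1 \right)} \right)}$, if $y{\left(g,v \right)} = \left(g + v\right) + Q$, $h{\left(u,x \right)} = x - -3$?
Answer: $-364$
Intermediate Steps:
$h{\left(u,x \right)} = 3 + x$ ($h{\left(u,x \right)} = x + 3 = 3 + x$)
$y{\left(g,v \right)} = 6 + g + v$ ($y{\left(g,v \right)} = \left(g + v\right) + 6 = 6 + g + v$)
$y{\left(-11,-3 \right)} - 89 a{\left(h{\left(-4,-1 \right)} \right)} = \left(6 - 11 - 3\right) - 89 \left(3 - 1\right)^{2} = -8 - 89 \cdot 2^{2} = -8 - 356 = -364$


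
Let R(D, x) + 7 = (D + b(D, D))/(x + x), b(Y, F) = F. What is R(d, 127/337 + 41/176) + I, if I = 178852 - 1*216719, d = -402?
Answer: -1393708130/36169 ≈ -38533.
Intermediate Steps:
R(D, x) = -7 + D/x (R(D, x) = -7 + (D + D)/(x + x) = -7 + (2*D)/((2*x)) = -7 + (2*D)*(1/(2*x)) = -7 + D/x)
I = -37867 (I = 178852 - 216719 = -37867)
R(d, 127/337 + 41/176) + I = (-7 - 402/(127/337 + 41/176)) - 37867 = (-7 - 402/36169/59312) - 37867 = (-7 - 402*59312/36169) - 37867 = (-7 - 23843424/36169) - 37867 = -24096607/36169 - 37867 = -1393708130/36169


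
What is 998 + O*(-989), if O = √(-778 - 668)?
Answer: 998 - 989*I*√1446 ≈ 998.0 - 37608.0*I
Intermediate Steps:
O = I*√1446 (O = √(-1446) = I*√1446 ≈ 38.026*I)
998 + O*(-989) = 998 + (I*√1446)*(-989) = 998 - 989*I*√1446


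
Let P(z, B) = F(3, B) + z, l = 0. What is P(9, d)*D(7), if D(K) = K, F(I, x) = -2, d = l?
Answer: 49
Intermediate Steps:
d = 0
P(z, B) = -2 + z
P(9, d)*D(7) = (-2 + 9)*7 = 7*7 = 49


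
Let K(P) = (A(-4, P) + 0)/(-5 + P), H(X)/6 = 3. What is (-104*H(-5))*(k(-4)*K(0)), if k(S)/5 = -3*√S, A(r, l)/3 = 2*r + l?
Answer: 269568*I ≈ 2.6957e+5*I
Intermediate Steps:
A(r, l) = 3*l + 6*r (A(r, l) = 3*(2*r + l) = 3*(l + 2*r) = 3*l + 6*r)
k(S) = -15*√S (k(S) = 5*(-3*√S) = -15*√S)
H(X) = 18 (H(X) = 6*3 = 18)
K(P) = (-24 + 3*P)/(-5 + P) (K(P) = ((3*P + 6*(-4)) + 0)/(-5 + P) = ((3*P - 24) + 0)/(-5 + P) = ((-24 + 3*P) + 0)/(-5 + P) = (-24 + 3*P)/(-5 + P))
(-104*H(-5))*(k(-4)*K(0)) = (-104*18)*((-30*I)*(3*(-8 + 0)/(-5 + 0))) = -1872*(-30*I)*3*(-8)/(-5) = -1872*(-30*I)*3*(-⅕)*(-8) = -1872*(-30*I)*24/5 = -(-269568)*I = 269568*I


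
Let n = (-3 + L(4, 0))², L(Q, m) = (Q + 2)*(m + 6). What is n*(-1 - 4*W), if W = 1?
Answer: -5445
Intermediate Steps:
L(Q, m) = (2 + Q)*(6 + m)
n = 1089 (n = (-3 + (12 + 2*0 + 6*4 + 4*0))² = (-3 + (12 + 0 + 24 + 0))² = (-3 + 36)² = 33² = 1089)
n*(-1 - 4*W) = 1089*(-1 - 4*1) = 1089*(-1 - 4) = 1089*(-5) = -5445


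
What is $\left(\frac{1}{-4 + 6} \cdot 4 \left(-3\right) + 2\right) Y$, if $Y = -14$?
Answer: $56$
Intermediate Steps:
$\left(\frac{1}{-4 + 6} \cdot 4 \left(-3\right) + 2\right) Y = \left(\frac{1}{-4 + 6} \cdot 4 \left(-3\right) + 2\right) \left(-14\right) = \left(\frac{1}{2} \cdot 4 \left(-3\right) + 2\right) \left(-14\right) = \left(2 \left(-3\right) + 2\right) \left(-14\right) = \left(-6 + 2\right) \left(-14\right) = \left(-4\right) \left(-14\right) = 56$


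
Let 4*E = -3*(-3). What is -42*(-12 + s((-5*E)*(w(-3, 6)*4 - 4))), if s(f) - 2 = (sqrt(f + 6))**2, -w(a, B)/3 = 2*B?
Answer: -69762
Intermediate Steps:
w(a, B) = -6*B
E = 9/4 (E = (-3*(-3))/4 = (1/4)*9 = 9/4 ≈ 2.2500)
s(f) = 8 + f (s(f) = 2 + (sqrt(f + 6))**2 = 2 + (sqrt(6 + f))**2 = 2 + (6 + f) = 8 + f)
-42*(-12 + s((-5*E)*(w(-3, 6)*4 - 4))) = -42*(-12 + (8 + (-5*9/4)*(-6*6*4 - 4))) = -42*(-12 + (8 - 45*(-36*4 - 4)/4)) = -42*(-12 + (8 - 45*(-144 - 4)/4)) = -42*(-12 + (8 - 45/4*(-148))) = -42*(-12 + (8 + 1665)) = -42*(-12 + 1673) = -42*1661 = -69762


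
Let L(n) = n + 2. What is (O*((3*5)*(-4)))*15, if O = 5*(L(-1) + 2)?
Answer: -13500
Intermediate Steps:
L(n) = 2 + n
O = 15 (O = 5*((2 - 1) + 2) = 5*(1 + 2) = 5*3 = 15)
(O*((3*5)*(-4)))*15 = (15*((3*5)*(-4)))*15 = (15*(15*(-4)))*15 = (15*(-60))*15 = -900*15 = -13500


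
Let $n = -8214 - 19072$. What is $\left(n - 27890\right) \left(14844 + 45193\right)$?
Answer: $-3312601512$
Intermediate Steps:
$n = -27286$
$\left(n - 27890\right) \left(14844 + 45193\right) = \left(-27286 - 27890\right) \left(14844 + 45193\right) = \left(-55176\right) 60037 = -3312601512$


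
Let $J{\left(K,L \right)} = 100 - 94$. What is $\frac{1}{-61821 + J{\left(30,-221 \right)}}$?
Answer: $- \frac{1}{61815} \approx -1.6177 \cdot 10^{-5}$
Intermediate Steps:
$J{\left(K,L \right)} = 6$
$\frac{1}{-61821 + J{\left(30,-221 \right)}} = \frac{1}{-61821 + 6} = \frac{1}{-61815} = - \frac{1}{61815}$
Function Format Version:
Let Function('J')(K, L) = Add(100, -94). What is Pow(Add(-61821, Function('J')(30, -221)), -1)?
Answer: Rational(-1, 61815) ≈ -1.6177e-5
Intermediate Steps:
Function('J')(K, L) = 6
Pow(Add(-61821, Function('J')(30, -221)), -1) = Pow(Add(-61821, 6), -1) = Pow(-61815, -1) = Rational(-1, 61815)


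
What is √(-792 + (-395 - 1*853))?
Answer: 2*I*√510 ≈ 45.166*I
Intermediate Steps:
√(-792 + (-395 - 1*853)) = √(-792 + (-395 - 853)) = √(-792 - 1248) = √(-2040) = 2*I*√510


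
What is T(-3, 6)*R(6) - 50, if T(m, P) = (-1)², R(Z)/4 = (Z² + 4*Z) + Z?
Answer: 214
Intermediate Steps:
R(Z) = 4*Z² + 20*Z (R(Z) = 4*((Z² + 4*Z) + Z) = 4*(Z² + 5*Z) = 4*Z² + 20*Z)
T(m, P) = 1
T(-3, 6)*R(6) - 50 = 1*(4*6*(5 + 6)) - 50 = 1*(4*6*11) - 50 = 1*264 - 50 = 264 - 50 = 214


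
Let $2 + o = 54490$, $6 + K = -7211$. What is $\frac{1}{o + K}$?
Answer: $\frac{1}{47271} \approx 2.1155 \cdot 10^{-5}$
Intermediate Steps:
$K = -7217$ ($K = -6 - 7211 = -7217$)
$o = 54488$ ($o = -2 + 54490 = 54488$)
$\frac{1}{o + K} = \frac{1}{54488 - 7217} = \frac{1}{47271}$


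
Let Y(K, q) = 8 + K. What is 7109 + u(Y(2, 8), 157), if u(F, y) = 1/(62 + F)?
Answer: 511849/72 ≈ 7109.0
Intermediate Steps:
7109 + u(Y(2, 8), 157) = 7109 + 1/(62 + (8 + 2)) = 7109 + 1/(62 + 10) = 7109 + 1/72 = 511849/72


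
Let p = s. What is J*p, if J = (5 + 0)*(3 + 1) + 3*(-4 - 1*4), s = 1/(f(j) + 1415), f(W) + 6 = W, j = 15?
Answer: -1/356 ≈ -0.0028090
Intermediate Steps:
f(W) = -6 + W
s = 1/1424 (s = 1/((-6 + 15) + 1415) = 1/(9 + 1415) = 1/1424 ≈ 0.00070225)
p = 1/1424 ≈ 0.00070225
J = -4 (J = 5*4 + 3*(-4 - 4) = 20 + 3*(-8) = 20 - 24 = -4)
J*p = -4*1/1424 = -1/356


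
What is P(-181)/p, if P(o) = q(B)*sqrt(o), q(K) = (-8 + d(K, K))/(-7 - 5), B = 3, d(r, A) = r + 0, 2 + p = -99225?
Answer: -5*I*sqrt(181)/1190724 ≈ -5.6493e-5*I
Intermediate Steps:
p = -99227 (p = -2 - 99225 = -99227)
d(r, A) = r
q(K) = 2/3 - K/12 (q(K) = (-8 + K)/(-7 - 5) = (-8 + K)/(-12) = (-8 + K)*(-1/12) = 2/3 - K/12)
P(o) = 5*sqrt(o)/12 (P(o) = (2/3 - 1/12*3)*sqrt(o) = (2/3 - 1/4)*sqrt(o) = 5*sqrt(o)/12)
P(-181)/p = (5*sqrt(-181)/12)/(-99227) = (5*(I*sqrt(181))/12)*(-1/99227) = (5*I*sqrt(181)/12)*(-1/99227) = -5*I*sqrt(181)/1190724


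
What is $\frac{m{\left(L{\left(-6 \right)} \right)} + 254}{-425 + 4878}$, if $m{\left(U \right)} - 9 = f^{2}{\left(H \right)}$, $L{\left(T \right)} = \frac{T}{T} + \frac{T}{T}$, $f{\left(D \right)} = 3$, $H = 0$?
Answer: $\frac{272}{4453} \approx 0.061082$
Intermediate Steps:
$L{\left(T \right)} = 2$ ($L{\left(T \right)} = 1 + 1 = 2$)
$m{\left(U \right)} = 18$ ($m{\left(U \right)} = 9 + 3^{2} = 9 + 9 = 18$)
$\frac{m{\left(L{\left(-6 \right)} \right)} + 254}{-425 + 4878} = \frac{18 + 254}{-425 + 4878} = \frac{272}{4453}$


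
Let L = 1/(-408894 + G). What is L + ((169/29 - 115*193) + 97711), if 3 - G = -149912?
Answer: 567198454178/7510391 ≈ 75522.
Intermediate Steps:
G = 149915 (G = 3 - 1*(-149912) = 3 + 149912 = 149915)
L = -1/258979 (L = 1/(-408894 + 149915) = 1/(-258979) = -1/258979 ≈ -3.8613e-6)
L + ((169/29 - 115*193) + 97711) = -1/258979 + ((169/29 - 115*193) + 97711) = -1/258979 + ((169*(1/29) - 22195) + 97711) = -1/258979 + ((169/29 - 22195) + 97711) = -1/258979 + (-643486/29 + 97711) = -1/258979 + 2190133/29 = 567198454178/7510391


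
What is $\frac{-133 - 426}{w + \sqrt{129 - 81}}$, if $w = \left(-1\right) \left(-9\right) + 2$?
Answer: $- \frac{6149}{73} + \frac{2236 \sqrt{3}}{73} \approx -31.18$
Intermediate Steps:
$w = 11$ ($w = 9 + 2 = 11$)
$\frac{-133 - 426}{w + \sqrt{129 - 81}} = \frac{-133 - 426}{11 + \sqrt{129 - 81}} = - \frac{559}{11 + \sqrt{48}} = - \frac{559}{11 + 4 \sqrt{3}}$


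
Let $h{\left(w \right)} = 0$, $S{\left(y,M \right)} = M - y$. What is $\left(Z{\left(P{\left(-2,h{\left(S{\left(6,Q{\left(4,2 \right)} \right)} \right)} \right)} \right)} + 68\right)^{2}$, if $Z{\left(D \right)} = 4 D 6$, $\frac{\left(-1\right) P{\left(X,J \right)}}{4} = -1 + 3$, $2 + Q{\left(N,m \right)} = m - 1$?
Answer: $15376$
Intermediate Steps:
$Q{\left(N,m \right)} = -3 + m$ ($Q{\left(N,m \right)} = -2 + \left(m - 1\right) = -2 + \left(-1 + m\right) = -3 + m$)
$P{\left(X,J \right)} = -8$ ($P{\left(X,J \right)} = - 4 \left(-1 + 3\right) = \left(-4\right) 2 = -8$)
$Z{\left(D \right)} = 24 D$
$\left(Z{\left(P{\left(-2,h{\left(S{\left(6,Q{\left(4,2 \right)} \right)} \right)} \right)} \right)} + 68\right)^{2} = \left(24 \left(-8\right) + 68\right)^{2} = \left(-192 + 68\right)^{2} = \left(-124\right)^{2} = 15376$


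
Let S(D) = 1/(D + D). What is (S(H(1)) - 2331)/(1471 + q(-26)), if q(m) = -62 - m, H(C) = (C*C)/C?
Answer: -4661/2870 ≈ -1.6240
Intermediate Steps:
H(C) = C (H(C) = C**2/C = C)
S(D) = 1/(2*D)
(S(H(1)) - 2331)/(1471 + q(-26)) = ((1/2)/1 - 2331)/(1471 + (-62 - 1*(-26))) = ((1/2)*1 - 2331)/(1471 + (-62 + 26)) = (1/2 - 2331)/(1471 - 36) = -4661/2/1435 = -4661/2*1/1435 = -4661/2870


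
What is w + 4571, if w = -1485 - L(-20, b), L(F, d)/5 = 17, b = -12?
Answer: 3001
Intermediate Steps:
L(F, d) = 85 (L(F, d) = 5*17 = 85)
w = -1570 (w = -1485 - 1*85 = -1485 - 85 = -1570)
w + 4571 = -1570 + 4571 = 3001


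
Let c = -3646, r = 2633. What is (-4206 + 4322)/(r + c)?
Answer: -116/1013 ≈ -0.11451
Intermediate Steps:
(-4206 + 4322)/(r + c) = (-4206 + 4322)/(2633 - 3646) = 116/(-1013) = 116*(-1/1013) = -116/1013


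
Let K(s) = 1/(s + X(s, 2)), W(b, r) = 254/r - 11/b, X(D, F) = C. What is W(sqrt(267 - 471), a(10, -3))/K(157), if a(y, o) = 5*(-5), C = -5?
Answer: -38608/25 + 836*I*sqrt(51)/51 ≈ -1544.3 + 117.06*I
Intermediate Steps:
X(D, F) = -5
a(y, o) = -25
W(b, r) = -11/b + 254/r
K(s) = 1/(-5 + s) (K(s) = 1/(s - 5) = 1/(-5 + s))
W(sqrt(267 - 471), a(10, -3))/K(157) = (-11/sqrt(267 - 471) + 254/(-25))/(1/(-5 + 157)) = (-11*(-I*sqrt(51)/102) + 254*(-1/25))/(1/152) = (-11*(-I*sqrt(51)/102) - 254/25)/(1/152) = (-(-11)*I*sqrt(51)/102 - 254/25)*152 = (11*I*sqrt(51)/102 - 254/25)*152 = (-254/25 + 11*I*sqrt(51)/102)*152 = -38608/25 + 836*I*sqrt(51)/51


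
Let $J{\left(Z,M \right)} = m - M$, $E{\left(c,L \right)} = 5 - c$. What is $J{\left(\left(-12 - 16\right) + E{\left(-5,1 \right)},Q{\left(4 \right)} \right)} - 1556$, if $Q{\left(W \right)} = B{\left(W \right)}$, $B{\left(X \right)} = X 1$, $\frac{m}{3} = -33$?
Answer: $-1659$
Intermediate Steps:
$m = -99$ ($m = 3 \left(-33\right) = -99$)
$B{\left(X \right)} = X$
$Q{\left(W \right)} = W$
$J{\left(Z,M \right)} = -99 - M$
$J{\left(\left(-12 - 16\right) + E{\left(-5,1 \right)},Q{\left(4 \right)} \right)} - 1556 = \left(-99 - 4\right) - 1556 = -103 - 1556 = -1659$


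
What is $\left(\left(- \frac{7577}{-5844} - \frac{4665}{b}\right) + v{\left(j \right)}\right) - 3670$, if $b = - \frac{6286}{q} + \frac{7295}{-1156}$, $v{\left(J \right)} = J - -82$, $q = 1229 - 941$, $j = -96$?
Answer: $- \frac{24066246085733}{6843014268} \approx -3516.9$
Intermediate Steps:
$q = 288$ ($q = 1229 - 941 = 288$)
$v{\left(J \right)} = 82 + J$ ($v{\left(J \right)} = J + 82 = 82 + J$)
$b = - \frac{1170947}{41616}$ ($b = - \frac{6286}{288} + \frac{7295}{-1156} = \left(-6286\right) \frac{1}{288} + 7295 \left(- \frac{1}{1156}\right) = - \frac{3143}{144} - \frac{7295}{1156} = - \frac{1170947}{41616} \approx -28.137$)
$\left(\left(- \frac{7577}{-5844} - \frac{4665}{b}\right) + v{\left(j \right)}\right) - 3670 = \left(\left(- \frac{7577}{-5844} - \frac{4665}{- \frac{1170947}{41616}}\right) + \left(82 - 96\right)\right) - 3670 = \left(\left(\left(-7577\right) \left(- \frac{1}{5844}\right) - - \frac{194138640}{1170947}\right) - 14\right) - 3670 = \left(\left(\frac{7577}{5844} + \frac{194138640}{1170947}\right) - 14\right) - 3670 = \left(\frac{1143418477579}{6843014268} - 14\right) - 3670 = \frac{1047616277827}{6843014268} - 3670 = - \frac{24066246085733}{6843014268}$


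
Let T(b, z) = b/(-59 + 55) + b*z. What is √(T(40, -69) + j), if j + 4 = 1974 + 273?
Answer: I*√527 ≈ 22.956*I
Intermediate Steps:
j = 2243 (j = -4 + (1974 + 273) = -4 + 2247 = 2243)
T(b, z) = -b/4 + b*z (T(b, z) = b/(-4) + b*z = -b/4 + b*z)
√(T(40, -69) + j) = √(40*(-¼ - 69) + 2243) = √(40*(-277/4) + 2243) = √(-2770 + 2243) = √(-527) = I*√527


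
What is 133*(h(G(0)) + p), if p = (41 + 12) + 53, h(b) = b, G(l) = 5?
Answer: 14763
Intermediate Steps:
p = 106 (p = 53 + 53 = 106)
133*(h(G(0)) + p) = 133*(5 + 106) = 133*111 = 14763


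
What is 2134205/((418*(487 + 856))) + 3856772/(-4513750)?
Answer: 3734088147011/1266950946250 ≈ 2.9473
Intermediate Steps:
2134205/((418*(487 + 856))) + 3856772/(-4513750) = 2134205/((418*1343)) + 3856772*(-1/4513750) = 2134205/561374 - 1928386/2256875 = 3734088147011/1266950946250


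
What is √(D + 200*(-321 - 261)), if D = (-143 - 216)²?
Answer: √12481 ≈ 111.72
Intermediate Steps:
D = 128881 (D = (-359)² = 128881)
√(D + 200*(-321 - 261)) = √(128881 + 200*(-321 - 261)) = √(128881 + 200*(-582)) = √(128881 - 116400) = √12481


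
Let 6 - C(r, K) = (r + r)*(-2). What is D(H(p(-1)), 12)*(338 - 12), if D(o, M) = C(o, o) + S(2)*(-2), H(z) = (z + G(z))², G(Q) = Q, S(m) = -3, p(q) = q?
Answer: 9128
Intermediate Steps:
H(z) = 4*z² (H(z) = (z + z)² = (2*z)² = 4*z²)
C(r, K) = 6 + 4*r (C(r, K) = 6 - (r + r)*(-2) = 6 - 2*r*(-2) = 6 - (-4)*r = 6 + 4*r)
D(o, M) = 12 + 4*o (D(o, M) = (6 + 4*o) - 3*(-2) = (6 + 4*o) + 6 = 12 + 4*o)
D(H(p(-1)), 12)*(338 - 12) = (12 + 4*(4*(-1)²))*(338 - 12) = (12 + 4*(4*1))*326 = (12 + 4*4)*326 = (12 + 16)*326 = 28*326 = 9128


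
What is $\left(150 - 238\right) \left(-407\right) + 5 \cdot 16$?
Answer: $35896$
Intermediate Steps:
$\left(150 - 238\right) \left(-407\right) + 5 \cdot 16 = \left(-88\right) \left(-407\right) + 80 = 35816 + 80 = 35896$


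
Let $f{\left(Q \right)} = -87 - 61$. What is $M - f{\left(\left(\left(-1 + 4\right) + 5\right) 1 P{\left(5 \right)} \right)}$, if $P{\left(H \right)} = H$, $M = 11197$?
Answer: $11345$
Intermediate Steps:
$f{\left(Q \right)} = -148$ ($f{\left(Q \right)} = -87 - 61 = -148$)
$M - f{\left(\left(\left(-1 + 4\right) + 5\right) 1 P{\left(5 \right)} \right)} = 11197 - -148 = 11197 + 148 = 11345$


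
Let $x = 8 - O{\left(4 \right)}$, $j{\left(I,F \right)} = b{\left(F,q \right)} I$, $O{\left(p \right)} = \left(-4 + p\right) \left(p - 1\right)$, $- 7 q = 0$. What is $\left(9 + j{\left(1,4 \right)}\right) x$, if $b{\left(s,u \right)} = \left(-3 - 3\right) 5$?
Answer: $-168$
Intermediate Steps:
$q = 0$ ($q = \left(- \frac{1}{7}\right) 0 = 0$)
$b{\left(s,u \right)} = -30$ ($b{\left(s,u \right)} = \left(-6\right) 5 = -30$)
$O{\left(p \right)} = \left(-1 + p\right) \left(-4 + p\right)$ ($O{\left(p \right)} = \left(-4 + p\right) \left(-1 + p\right) = \left(-1 + p\right) \left(-4 + p\right)$)
$j{\left(I,F \right)} = - 30 I$
$x = 8$ ($x = 8 - \left(4 + 4^{2} - 20\right) = 8 - \left(4 + 16 - 20\right) = 8 - 0 = 8 + 0 = 8$)
$\left(9 + j{\left(1,4 \right)}\right) x = \left(9 - 30\right) 8 = \left(-21\right) 8 = -168$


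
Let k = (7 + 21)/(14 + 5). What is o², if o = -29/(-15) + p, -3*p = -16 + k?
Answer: 3728761/81225 ≈ 45.907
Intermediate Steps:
k = 28/19 ≈ 1.4737
p = 92/19 (p = -(-16 + 28/19)/3 = -⅓*(-276/19) = 92/19 ≈ 4.8421)
o = 1931/285 (o = -29/(-15) + 92/19 = -29*(-1/15) + 92/19 = 29/15 + 92/19 = 1931/285 ≈ 6.7754)
o² = (1931/285)² = 3728761/81225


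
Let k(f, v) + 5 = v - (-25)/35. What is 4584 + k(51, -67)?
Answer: 31589/7 ≈ 4512.7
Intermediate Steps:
k(f, v) = -30/7 + v (k(f, v) = -5 + (v - (-25)/35) = -5 + (v - 1*(-5/7)) = -5 + (v + 5/7) = -5 + (5/7 + v) = -30/7 + v)
4584 + k(51, -67) = 4584 + (-30/7 - 67) = 4584 - 499/7 = 31589/7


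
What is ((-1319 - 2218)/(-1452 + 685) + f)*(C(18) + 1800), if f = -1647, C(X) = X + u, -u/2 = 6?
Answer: -2275039872/767 ≈ -2.9662e+6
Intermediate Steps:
u = -12 (u = -2*6 = -12)
C(X) = -12 + X (C(X) = X - 12 = -12 + X)
((-1319 - 2218)/(-1452 + 685) + f)*(C(18) + 1800) = ((-1319 - 2218)/(-1452 + 685) - 1647)*((-12 + 18) + 1800) = (-3537/(-767) - 1647)*(6 + 1800) = (-3537*(-1/767) - 1647)*1806 = (3537/767 - 1647)*1806 = -1259712/767*1806 = -2275039872/767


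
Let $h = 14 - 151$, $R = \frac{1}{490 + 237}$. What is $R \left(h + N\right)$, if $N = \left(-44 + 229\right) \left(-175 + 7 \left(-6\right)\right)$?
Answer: $- \frac{40282}{727} \approx -55.409$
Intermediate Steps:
$R = \frac{1}{727} \approx 0.0013755$
$N = -40145$ ($N = 185 \left(-175 - 42\right) = 185 \left(-217\right) = -40145$)
$h = -137$ ($h = 14 - 151 = -137$)
$R \left(h + N\right) = \frac{-137 - 40145}{727} = \frac{1}{727} \left(-40282\right) = - \frac{40282}{727}$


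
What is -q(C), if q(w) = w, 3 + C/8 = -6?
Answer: 72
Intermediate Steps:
C = -72 (C = -24 + 8*(-6) = -24 - 48 = -72)
-q(C) = -1*(-72) = 72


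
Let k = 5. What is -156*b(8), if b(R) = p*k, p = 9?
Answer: -7020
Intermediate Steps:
b(R) = 45 (b(R) = 9*5 = 45)
-156*b(8) = -156*45 = -7020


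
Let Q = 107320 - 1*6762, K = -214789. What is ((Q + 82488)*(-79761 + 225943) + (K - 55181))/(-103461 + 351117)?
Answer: 786992953/7284 ≈ 1.0804e+5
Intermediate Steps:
Q = 100558 (Q = 107320 - 6762 = 100558)
((Q + 82488)*(-79761 + 225943) + (K - 55181))/(-103461 + 351117) = ((100558 + 82488)*(-79761 + 225943) + (-214789 - 55181))/(-103461 + 351117) = (183046*146182 - 269970)/247656 = (26758030372 - 269970)*(1/247656) = 26757760402*(1/247656) = 786992953/7284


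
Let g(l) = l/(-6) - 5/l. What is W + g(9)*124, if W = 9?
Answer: -2213/9 ≈ -245.89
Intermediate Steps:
g(l) = -5/l - l/6 (g(l) = l*(-1/6) - 5/l = -l/6 - 5/l = -5/l - l/6)
W + g(9)*124 = 9 + (-5/9 - 1/6*9)*124 = 9 + (-5*1/9 - 3/2)*124 = 9 + (-5/9 - 3/2)*124 = 9 - 37/18*124 = 9 - 2294/9 = -2213/9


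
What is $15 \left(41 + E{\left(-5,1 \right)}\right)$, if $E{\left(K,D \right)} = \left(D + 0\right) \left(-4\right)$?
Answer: $555$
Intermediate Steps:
$E{\left(K,D \right)} = - 4 D$ ($E{\left(K,D \right)} = D \left(-4\right) = - 4 D$)
$15 \left(41 + E{\left(-5,1 \right)}\right) = 15 \left(41 - 4\right) = 15 \cdot 37 = 555$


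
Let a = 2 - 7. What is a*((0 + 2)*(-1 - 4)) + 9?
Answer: 59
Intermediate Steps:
a = -5
a*((0 + 2)*(-1 - 4)) + 9 = -5*(0 + 2)*(-1 - 4) + 9 = -10*(-5) + 9 = -5*(-10) + 9 = 50 + 9 = 59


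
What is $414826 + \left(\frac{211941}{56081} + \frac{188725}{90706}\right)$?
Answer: $\frac{2110201212722707}{5086883186} \approx 4.1483 \cdot 10^{5}$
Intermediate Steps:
$414826 + \left(\frac{211941}{56081} + \frac{188725}{90706}\right) = 414826 + \frac{29808207071}{5086883186} = \frac{2110201212722707}{5086883186}$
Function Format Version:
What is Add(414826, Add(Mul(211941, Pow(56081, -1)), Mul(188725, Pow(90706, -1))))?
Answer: Rational(2110201212722707, 5086883186) ≈ 4.1483e+5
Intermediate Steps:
Add(414826, Add(Mul(211941, Pow(56081, -1)), Mul(188725, Pow(90706, -1)))) = Add(414826, Add(Mul(211941, Rational(1, 56081)), Mul(188725, Rational(1, 90706)))) = Add(414826, Add(Rational(211941, 56081), Rational(188725, 90706))) = Add(414826, Rational(29808207071, 5086883186)) = Rational(2110201212722707, 5086883186)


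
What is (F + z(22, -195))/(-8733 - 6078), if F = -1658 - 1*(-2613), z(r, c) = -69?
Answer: -886/14811 ≈ -0.059820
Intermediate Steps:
F = 955 (F = -1658 + 2613 = 955)
(F + z(22, -195))/(-8733 - 6078) = (955 - 69)/(-8733 - 6078) = 886/(-14811) = 886*(-1/14811) = -886/14811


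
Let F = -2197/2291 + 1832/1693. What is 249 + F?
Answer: 966264678/3878663 ≈ 249.12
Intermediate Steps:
F = 477591/3878663 (F = -2197*1/2291 + 1832*(1/1693) = -2197/2291 + 1832/1693 = 477591/3878663 ≈ 0.12313)
249 + F = 249 + 477591/3878663 = 966264678/3878663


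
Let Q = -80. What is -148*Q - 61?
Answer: 11779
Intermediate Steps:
-148*Q - 61 = -148*(-80) - 61 = 11840 - 61 = 11779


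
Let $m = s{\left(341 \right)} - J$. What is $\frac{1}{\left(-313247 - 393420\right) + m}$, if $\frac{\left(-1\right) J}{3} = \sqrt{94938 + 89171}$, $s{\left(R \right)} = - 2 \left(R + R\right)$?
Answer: $- \frac{708031}{501306239980} - \frac{3 \sqrt{184109}}{501306239980} \approx -1.4149 \cdot 10^{-6}$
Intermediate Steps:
$s{\left(R \right)} = - 4 R$ ($s{\left(R \right)} = - 2 \cdot 2 R = - 4 R$)
$J = - 3 \sqrt{184109}$ ($J = - 3 \sqrt{94938 + 89171} = - 3 \sqrt{184109} \approx -1287.2$)
$m = -1364 + 3 \sqrt{184109}$ ($m = \left(-4\right) 341 - - 3 \sqrt{184109} = -1364 + 3 \sqrt{184109} \approx -76.762$)
$\frac{1}{\left(-313247 - 393420\right) + m} = \frac{1}{\left(-313247 - 393420\right) - \left(1364 - 3 \sqrt{184109}\right)} = \frac{1}{-706667 - \left(1364 - 3 \sqrt{184109}\right)} = \frac{1}{-708031 + 3 \sqrt{184109}}$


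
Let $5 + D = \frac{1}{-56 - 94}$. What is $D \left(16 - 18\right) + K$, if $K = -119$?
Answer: $- \frac{8174}{75} \approx -108.99$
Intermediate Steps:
$D = - \frac{751}{150}$ ($D = -5 + \frac{1}{-56 - 94} = -5 + \frac{1}{-150} = -5 - \frac{1}{150} = - \frac{751}{150} \approx -5.0067$)
$D \left(16 - 18\right) + K = - \frac{751 \left(16 - 18\right)}{150} - 119 = \left(- \frac{751}{150}\right) \left(-2\right) - 119 = \frac{751}{75} - 119 = - \frac{8174}{75}$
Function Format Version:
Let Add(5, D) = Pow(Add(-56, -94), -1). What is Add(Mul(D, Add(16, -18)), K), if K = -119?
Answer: Rational(-8174, 75) ≈ -108.99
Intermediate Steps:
D = Rational(-751, 150) (D = Add(-5, Pow(Add(-56, -94), -1)) = Add(-5, Pow(-150, -1)) = Add(-5, Rational(-1, 150)) = Rational(-751, 150) ≈ -5.0067)
Add(Mul(D, Add(16, -18)), K) = Add(Mul(Rational(-751, 150), Add(16, -18)), -119) = Add(Mul(Rational(-751, 150), -2), -119) = Add(Rational(751, 75), -119) = Rational(-8174, 75)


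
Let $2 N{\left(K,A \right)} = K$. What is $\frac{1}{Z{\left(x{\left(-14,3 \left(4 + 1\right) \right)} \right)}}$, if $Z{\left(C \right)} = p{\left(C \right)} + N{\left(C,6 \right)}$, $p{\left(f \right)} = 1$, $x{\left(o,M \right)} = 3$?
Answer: $\frac{2}{5} \approx 0.4$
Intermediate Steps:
$N{\left(K,A \right)} = \frac{K}{2}$
$Z{\left(C \right)} = 1 + \frac{C}{2}$
$\frac{1}{Z{\left(x{\left(-14,3 \left(4 + 1\right) \right)} \right)}} = \frac{1}{1 + \frac{1}{2} \cdot 3} = \frac{1}{1 + \frac{3}{2}} = \frac{1}{\frac{5}{2}} = \frac{2}{5}$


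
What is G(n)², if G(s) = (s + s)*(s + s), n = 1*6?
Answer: 20736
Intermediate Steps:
n = 6
G(s) = 4*s² (G(s) = (2*s)*(2*s) = 4*s²)
G(n)² = (4*6²)² = (4*36)² = 144² = 20736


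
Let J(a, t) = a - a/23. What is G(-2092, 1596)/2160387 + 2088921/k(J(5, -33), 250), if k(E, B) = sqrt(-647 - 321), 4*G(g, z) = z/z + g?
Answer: -697/2880516 - 2088921*I*sqrt(2)/44 ≈ -0.00024197 - 67141.0*I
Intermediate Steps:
G(g, z) = 1/4 + g/4 (G(g, z) = (z/z + g)/4 = (1 + g)/4 = 1/4 + g/4)
J(a, t) = 22*a/23 (J(a, t) = a - a/23 = 22*a/23)
k(E, B) = 22*I*sqrt(2) (k(E, B) = sqrt(-968) = 22*I*sqrt(2))
G(-2092, 1596)/2160387 + 2088921/k(J(5, -33), 250) = (1/4 + (1/4)*(-2092))/2160387 + 2088921/((22*I*sqrt(2))) = (1/4 - 523)*(1/2160387) + 2088921*(-I*sqrt(2)/44) = -2091/4*1/2160387 - 2088921*I*sqrt(2)/44 = -697/2880516 - 2088921*I*sqrt(2)/44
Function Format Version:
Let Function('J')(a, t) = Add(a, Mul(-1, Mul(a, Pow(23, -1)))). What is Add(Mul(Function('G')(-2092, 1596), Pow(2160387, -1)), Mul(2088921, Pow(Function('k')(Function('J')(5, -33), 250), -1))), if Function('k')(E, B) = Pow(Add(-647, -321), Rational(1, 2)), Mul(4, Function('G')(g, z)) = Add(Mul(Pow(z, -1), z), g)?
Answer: Add(Rational(-697, 2880516), Mul(Rational(-2088921, 44), I, Pow(2, Rational(1, 2)))) ≈ Add(-0.00024197, Mul(-67141., I))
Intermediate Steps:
Function('G')(g, z) = Add(Rational(1, 4), Mul(Rational(1, 4), g)) (Function('G')(g, z) = Mul(Rational(1, 4), Add(Mul(Pow(z, -1), z), g)) = Mul(Rational(1, 4), Add(1, g)) = Add(Rational(1, 4), Mul(Rational(1, 4), g)))
Function('J')(a, t) = Mul(Rational(22, 23), a) (Function('J')(a, t) = Add(a, Mul(-1, Mul(a, Rational(1, 23)))) = Add(a, Mul(-1, Mul(Rational(1, 23), a))) = Add(a, Mul(Rational(-1, 23), a)) = Mul(Rational(22, 23), a))
Function('k')(E, B) = Mul(22, I, Pow(2, Rational(1, 2))) (Function('k')(E, B) = Pow(-968, Rational(1, 2)) = Mul(22, I, Pow(2, Rational(1, 2))))
Add(Mul(Function('G')(-2092, 1596), Pow(2160387, -1)), Mul(2088921, Pow(Function('k')(Function('J')(5, -33), 250), -1))) = Add(Mul(Add(Rational(1, 4), Mul(Rational(1, 4), -2092)), Pow(2160387, -1)), Mul(2088921, Pow(Mul(22, I, Pow(2, Rational(1, 2))), -1))) = Add(Mul(Add(Rational(1, 4), -523), Rational(1, 2160387)), Mul(2088921, Mul(Rational(-1, 44), I, Pow(2, Rational(1, 2))))) = Add(Mul(Rational(-2091, 4), Rational(1, 2160387)), Mul(Rational(-2088921, 44), I, Pow(2, Rational(1, 2)))) = Add(Rational(-697, 2880516), Mul(Rational(-2088921, 44), I, Pow(2, Rational(1, 2))))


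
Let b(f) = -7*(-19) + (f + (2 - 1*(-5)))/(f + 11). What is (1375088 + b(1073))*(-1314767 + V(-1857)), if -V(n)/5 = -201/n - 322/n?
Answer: -303306704371101458/167749 ≈ -1.8081e+12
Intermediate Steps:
b(f) = 133 + (7 + f)/(11 + f) (b(f) = 133 + (f + (2 + 5))/(11 + f) = 133 + (f + 7)/(11 + f) = 133 + (7 + f)/(11 + f))
V(n) = 2615/n (V(n) = -5*(-201/n - 322/n) = -(-2615)/n = 2615/n)
(1375088 + b(1073))*(-1314767 + V(-1857)) = (1375088 + 2*(735 + 67*1073)/(11 + 1073))*(-1314767 + 2615/(-1857)) = (1375088 + 2*(735 + 71891)/1084)*(-1314767 + 2615*(-1/1857)) = (1375088 + 2*(1/1084)*72626)*(-1314767 - 2615/1857) = (1375088 + 36313/271)*(-2441524934/1857) = (372685161/271)*(-2441524934/1857) = -303306704371101458/167749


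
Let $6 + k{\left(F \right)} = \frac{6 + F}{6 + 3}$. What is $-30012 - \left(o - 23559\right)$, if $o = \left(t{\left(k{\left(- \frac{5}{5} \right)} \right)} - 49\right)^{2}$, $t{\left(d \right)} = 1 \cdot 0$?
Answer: $-8854$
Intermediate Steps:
$k{\left(F \right)} = - \frac{16}{3} + \frac{F}{9}$ ($k{\left(F \right)} = -6 + \frac{6 + F}{6 + 3} = -6 + \frac{6 + F}{9} = -6 + \left(6 + F\right) \frac{1}{9} = -6 + \left(\frac{2}{3} + \frac{F}{9}\right) = - \frac{16}{3} + \frac{F}{9}$)
$t{\left(d \right)} = 0$
$o = 2401$ ($o = \left(0 - 49\right)^{2} = \left(-49\right)^{2} = 2401$)
$-30012 - \left(o - 23559\right) = -30012 - \left(2401 - 23559\right) = -30012 - -21158 = -30012 + 21158 = -8854$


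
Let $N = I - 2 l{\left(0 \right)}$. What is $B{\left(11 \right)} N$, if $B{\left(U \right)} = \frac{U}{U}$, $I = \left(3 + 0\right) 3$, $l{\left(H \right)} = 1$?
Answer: $7$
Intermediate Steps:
$I = 9$ ($I = 3 \cdot 3 = 9$)
$B{\left(U \right)} = 1$
$N = 7$ ($N = 9 - 2 = 7$)
$B{\left(11 \right)} N = 1 \cdot 7 = 7$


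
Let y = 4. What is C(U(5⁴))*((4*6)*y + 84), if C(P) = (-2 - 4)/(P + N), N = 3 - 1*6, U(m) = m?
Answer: -540/311 ≈ -1.7363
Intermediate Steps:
N = -3 (N = 3 - 6 = -3)
C(P) = -6/(-3 + P) (C(P) = (-2 - 4)/(P - 3) = -6/(-3 + P))
C(U(5⁴))*((4*6)*y + 84) = (-6/(-3 + 5⁴))*((4*6)*4 + 84) = (-6/(-3 + 625))*(24*4 + 84) = (-6/622)*(96 + 84) = -6*1/622*180 = -3/311*180 = -540/311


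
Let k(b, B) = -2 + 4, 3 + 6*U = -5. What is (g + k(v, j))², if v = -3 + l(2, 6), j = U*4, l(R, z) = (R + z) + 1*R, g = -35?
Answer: 1089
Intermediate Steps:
l(R, z) = z + 2*R (l(R, z) = (R + z) + R = z + 2*R)
U = -4/3 (U = -½ + (⅙)*(-5) = -½ - ⅚ = -4/3 ≈ -1.3333)
j = -16/3 (j = -4/3*4 = -16/3 ≈ -5.3333)
v = 7 (v = -3 + (6 + 2*2) = -3 + (6 + 4) = -3 + 10 = 7)
k(b, B) = 2
(g + k(v, j))² = (-35 + 2)² = (-33)² = 1089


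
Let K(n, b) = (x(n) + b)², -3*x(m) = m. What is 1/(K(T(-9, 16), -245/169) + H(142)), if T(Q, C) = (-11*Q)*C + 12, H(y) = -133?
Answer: 28561/8123764796 ≈ 3.5157e-6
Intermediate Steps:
T(Q, C) = 12 - 11*C*Q (T(Q, C) = -11*C*Q + 12 = 12 - 11*C*Q)
x(m) = -m/3
K(n, b) = (b - n/3)² (K(n, b) = (-n/3 + b)² = (b - n/3)²)
1/(K(T(-9, 16), -245/169) + H(142)) = 1/((-(12 - 11*16*(-9)) + 3*(-245/169))²/9 - 133) = 1/((-(12 + 1584) + 3*(-245*1/169))²/9 - 133) = 1/((-1*1596 + 3*(-245/169))²/9 - 133) = 1/((-1596 - 735/169)²/9 - 133) = 1/((-270459/169)²/9 - 133) = 1/((⅑)*(73148070681/28561) - 133) = 1/(8127563409/28561 - 133) = 1/(8123764796/28561) = 28561/8123764796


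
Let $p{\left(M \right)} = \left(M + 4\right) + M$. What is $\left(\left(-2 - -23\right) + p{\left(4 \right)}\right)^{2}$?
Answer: $1089$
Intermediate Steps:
$p{\left(M \right)} = 4 + 2 M$ ($p{\left(M \right)} = \left(4 + M\right) + M = 4 + 2 M$)
$\left(\left(-2 - -23\right) + p{\left(4 \right)}\right)^{2} = \left(\left(-2 - -23\right) + \left(4 + 2 \cdot 4\right)\right)^{2} = \left(\left(-2 + 23\right) + \left(4 + 8\right)\right)^{2} = \left(21 + 12\right)^{2} = 33^{2} = 1089$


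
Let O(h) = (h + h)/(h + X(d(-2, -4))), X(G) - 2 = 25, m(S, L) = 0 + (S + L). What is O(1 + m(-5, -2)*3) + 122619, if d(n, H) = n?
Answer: 858293/7 ≈ 1.2261e+5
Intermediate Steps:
m(S, L) = L + S (m(S, L) = 0 + (L + S) = L + S)
X(G) = 27 (X(G) = 2 + 25 = 27)
O(h) = 2*h/(27 + h) (O(h) = (h + h)/(h + 27) = (2*h)/(27 + h) = 2*h/(27 + h))
O(1 + m(-5, -2)*3) + 122619 = 2*(1 + (-2 - 5)*3)/(27 + (1 + (-2 - 5)*3)) + 122619 = 2*(1 - 7*3)/(27 + (1 - 7*3)) + 122619 = 2*(1 - 21)/(27 + (1 - 21)) + 122619 = 2*(-20)/(27 - 20) + 122619 = 2*(-20)/7 + 122619 = 2*(-20)*(⅐) + 122619 = -40/7 + 122619 = 858293/7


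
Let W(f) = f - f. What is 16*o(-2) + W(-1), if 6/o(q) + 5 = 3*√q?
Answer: -480/43 - 288*I*√2/43 ≈ -11.163 - 9.4719*I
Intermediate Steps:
o(q) = 6/(-5 + 3*√q)
W(f) = 0
16*o(-2) + W(-1) = 16*(6/(-5 + 3*√(-2))) + 0 = 16*(6/(-5 + 3*(I*√2))) + 0 = 16*(6/(-5 + 3*I*√2)) + 0 = 96/(-5 + 3*I*√2) + 0 = 96/(-5 + 3*I*√2)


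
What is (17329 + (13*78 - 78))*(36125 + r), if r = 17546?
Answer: 980300815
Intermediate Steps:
(17329 + (13*78 - 78))*(36125 + r) = (17329 + (13*78 - 78))*(36125 + 17546) = (17329 + (1014 - 78))*53671 = (17329 + 936)*53671 = 18265*53671 = 980300815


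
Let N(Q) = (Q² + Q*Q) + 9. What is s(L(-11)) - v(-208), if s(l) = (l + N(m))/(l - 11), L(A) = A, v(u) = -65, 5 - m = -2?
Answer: 667/11 ≈ 60.636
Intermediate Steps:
m = 7 (m = 5 - 1*(-2) = 5 + 2 = 7)
N(Q) = 9 + 2*Q² (N(Q) = (Q² + Q²) + 9 = 2*Q² + 9 = 9 + 2*Q²)
s(l) = (107 + l)/(-11 + l) (s(l) = (l + (9 + 2*7²))/(l - 11) = (l + (9 + 2*49))/(-11 + l) = (l + (9 + 98))/(-11 + l) = (l + 107)/(-11 + l) = (107 + l)/(-11 + l))
s(L(-11)) - v(-208) = (107 - 11)/(-11 - 11) - 1*(-65) = 96/(-22) + 65 = -1/22*96 + 65 = -48/11 + 65 = 667/11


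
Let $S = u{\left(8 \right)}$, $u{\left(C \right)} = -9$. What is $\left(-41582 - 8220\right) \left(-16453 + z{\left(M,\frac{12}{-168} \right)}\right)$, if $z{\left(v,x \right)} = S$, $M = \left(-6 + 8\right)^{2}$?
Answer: $819840524$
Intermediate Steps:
$S = -9$
$M = 4$ ($M = 2^{2} = 4$)
$z{\left(v,x \right)} = -9$
$\left(-41582 - 8220\right) \left(-16453 + z{\left(M,\frac{12}{-168} \right)}\right) = \left(-41582 - 8220\right) \left(-16453 - 9\right) = \left(-49802\right) \left(-16462\right) = 819840524$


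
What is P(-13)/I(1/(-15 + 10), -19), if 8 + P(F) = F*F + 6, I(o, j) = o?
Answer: -835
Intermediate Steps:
P(F) = -2 + F² (P(F) = -8 + (F*F + 6) = -8 + (F² + 6) = -8 + (6 + F²) = -2 + F²)
P(-13)/I(1/(-15 + 10), -19) = (-2 + (-13)²)/(1/(-15 + 10)) = (-2 + 169)/(1/(-5)) = 167/(-⅕) = 167*(-5) = -835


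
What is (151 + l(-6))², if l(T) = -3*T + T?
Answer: 26569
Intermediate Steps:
l(T) = -2*T
(151 + l(-6))² = (151 - 2*(-6))² = (151 + 12)² = 163² = 26569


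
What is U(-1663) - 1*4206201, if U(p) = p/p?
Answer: -4206200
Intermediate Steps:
U(p) = 1
U(-1663) - 1*4206201 = 1 - 1*4206201 = 1 - 4206201 = -4206200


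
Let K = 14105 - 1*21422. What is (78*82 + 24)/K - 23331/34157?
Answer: -130000289/83308923 ≈ -1.5605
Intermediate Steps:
K = -7317 (K = 14105 - 21422 = -7317)
(78*82 + 24)/K - 23331/34157 = (78*82 + 24)/(-7317) - 23331/34157 = (6396 + 24)*(-1/7317) - 23331*1/34157 = 6420*(-1/7317) - 23331/34157 = -2140/2439 - 23331/34157 = -130000289/83308923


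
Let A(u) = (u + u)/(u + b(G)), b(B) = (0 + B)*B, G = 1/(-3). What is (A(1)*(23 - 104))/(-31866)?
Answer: 243/53110 ≈ 0.0045754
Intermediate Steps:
G = -1/3 (G = 1*(-1/3) = -1/3 ≈ -0.33333)
b(B) = B**2 (b(B) = B*B = B**2)
A(u) = 2*u/(1/9 + u) (A(u) = (u + u)/(u + (-1/3)**2) = (2*u)/(u + 1/9) = (2*u)/(1/9 + u) = 2*u/(1/9 + u))
(A(1)*(23 - 104))/(-31866) = ((18*1/(1 + 9*1))*(23 - 104))/(-31866) = ((18*1/(1 + 9))*(-81))*(-1/31866) = ((18*1/10)*(-81))*(-1/31866) = ((18*1*(1/10))*(-81))*(-1/31866) = ((9/5)*(-81))*(-1/31866) = -729/5*(-1/31866) = 243/53110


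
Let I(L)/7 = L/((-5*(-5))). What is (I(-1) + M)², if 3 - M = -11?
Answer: 117649/625 ≈ 188.24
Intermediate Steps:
M = 14 (M = 3 - 1*(-11) = 3 + 11 = 14)
I(L) = 7*L/25 (I(L) = 7*(L/((-5*(-5)))) = 7*(L/25) = 7*L/25)
(I(-1) + M)² = ((7/25)*(-1) + 14)² = (-7/25 + 14)² = (343/25)² = 117649/625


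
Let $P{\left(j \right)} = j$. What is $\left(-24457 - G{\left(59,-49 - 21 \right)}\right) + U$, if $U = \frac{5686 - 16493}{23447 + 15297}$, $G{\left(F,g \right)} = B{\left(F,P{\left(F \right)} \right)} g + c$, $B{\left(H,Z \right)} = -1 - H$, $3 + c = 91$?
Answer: $- \frac{1113707087}{38744} \approx -28745.0$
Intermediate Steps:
$c = 88$ ($c = -3 + 91 = 88$)
$G{\left(F,g \right)} = 88 + g \left(-1 - F\right)$ ($G{\left(F,g \right)} = \left(-1 - F\right) g + 88 = g \left(-1 - F\right) + 88 = 88 + g \left(-1 - F\right)$)
$U = - \frac{10807}{38744} \approx -0.27893$
$\left(-24457 - G{\left(59,-49 - 21 \right)}\right) + U = \left(-24457 - \left(88 - \left(-49 - 21\right) \left(1 + 59\right)\right)\right) - \frac{10807}{38744} = \left(-24457 - \left(88 - \left(-49 - 21\right) 60\right)\right) - \frac{10807}{38744} = \left(-24457 - \left(88 - \left(-70\right) 60\right)\right) - \frac{10807}{38744} = \left(-24457 - \left(88 + 4200\right)\right) - \frac{10807}{38744} = \left(-24457 - 4288\right) - \frac{10807}{38744} = -28745 - \frac{10807}{38744} = - \frac{1113707087}{38744}$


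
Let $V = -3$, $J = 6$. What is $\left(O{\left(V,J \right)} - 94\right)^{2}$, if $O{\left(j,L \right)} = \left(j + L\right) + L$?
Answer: $7225$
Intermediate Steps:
$O{\left(j,L \right)} = j + 2 L$ ($O{\left(j,L \right)} = \left(L + j\right) + L = j + 2 L$)
$\left(O{\left(V,J \right)} - 94\right)^{2} = \left(\left(-3 + 2 \cdot 6\right) - 94\right)^{2} = \left(\left(-3 + 12\right) - 94\right)^{2} = \left(9 - 94\right)^{2} = \left(-85\right)^{2} = 7225$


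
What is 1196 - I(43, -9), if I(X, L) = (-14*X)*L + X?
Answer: -4265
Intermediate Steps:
I(X, L) = X - 14*L*X (I(X, L) = -14*L*X + X = X - 14*L*X)
1196 - I(43, -9) = 1196 - 43*(1 - 14*(-9)) = 1196 - 43*(1 + 126) = 1196 - 43*127 = 1196 - 1*5461 = 1196 - 5461 = -4265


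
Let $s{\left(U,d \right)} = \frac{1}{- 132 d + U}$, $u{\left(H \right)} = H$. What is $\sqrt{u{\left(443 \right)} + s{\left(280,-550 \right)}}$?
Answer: $\frac{\sqrt{147062005755}}{18220} \approx 21.048$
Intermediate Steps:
$s{\left(U,d \right)} = \frac{1}{U - 132 d}$
$\sqrt{u{\left(443 \right)} + s{\left(280,-550 \right)}} = \sqrt{443 + \frac{1}{280 - -72600}} = \sqrt{443 + \frac{1}{280 + 72600}} = \sqrt{443 + \frac{1}{72880}} = \sqrt{\frac{32285841}{72880}} = \frac{\sqrt{147062005755}}{18220}$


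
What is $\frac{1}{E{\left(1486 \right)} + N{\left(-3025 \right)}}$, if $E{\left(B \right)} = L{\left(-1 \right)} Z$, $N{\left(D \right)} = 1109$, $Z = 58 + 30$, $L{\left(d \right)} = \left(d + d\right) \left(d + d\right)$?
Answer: $\frac{1}{1461} \approx 0.00068446$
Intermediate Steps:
$L{\left(d \right)} = 4 d^{2}$ ($L{\left(d \right)} = 2 d 2 d = 4 d^{2}$)
$Z = 88$
$E{\left(B \right)} = 352$ ($E{\left(B \right)} = 4 \left(-1\right)^{2} \cdot 88 = 4 \cdot 1 \cdot 88 = 4 \cdot 88 = 352$)
$\frac{1}{E{\left(1486 \right)} + N{\left(-3025 \right)}} = \frac{1}{352 + 1109} = \frac{1}{1461}$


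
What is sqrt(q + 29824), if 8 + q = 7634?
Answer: 5*sqrt(1498) ≈ 193.52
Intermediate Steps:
q = 7626 (q = -8 + 7634 = 7626)
sqrt(q + 29824) = sqrt(7626 + 29824) = sqrt(37450) = 5*sqrt(1498)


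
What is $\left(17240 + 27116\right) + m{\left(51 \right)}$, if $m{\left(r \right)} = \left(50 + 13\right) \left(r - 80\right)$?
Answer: $42529$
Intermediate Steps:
$m{\left(r \right)} = -5040 + 63 r$ ($m{\left(r \right)} = 63 \left(-80 + r\right) = -5040 + 63 r$)
$\left(17240 + 27116\right) + m{\left(51 \right)} = \left(17240 + 27116\right) + \left(-5040 + 63 \cdot 51\right) = 44356 + \left(-5040 + 3213\right) = 44356 - 1827 = 42529$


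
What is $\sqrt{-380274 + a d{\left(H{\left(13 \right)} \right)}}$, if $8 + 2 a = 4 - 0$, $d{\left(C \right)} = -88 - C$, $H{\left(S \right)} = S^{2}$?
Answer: $4 i \sqrt{23735} \approx 616.25 i$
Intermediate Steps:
$a = -2$ ($a = -4 + \frac{4 - 0}{2} = -4 + \frac{4 + 0}{2} = -4 + \frac{1}{2} \cdot 4 = -4 + 2 = -2$)
$\sqrt{-380274 + a d{\left(H{\left(13 \right)} \right)}} = \sqrt{-380274 - 2 \left(-88 - 13^{2}\right)} = \sqrt{-380274 - 2 \left(-88 - 169\right)} = \sqrt{-380274 - -514} = \sqrt{-380274 + 514} = \sqrt{-379760} = 4 i \sqrt{23735}$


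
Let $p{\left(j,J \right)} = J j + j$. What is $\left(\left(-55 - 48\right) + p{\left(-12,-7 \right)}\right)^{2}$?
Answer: $961$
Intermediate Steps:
$p{\left(j,J \right)} = j + J j$
$\left(\left(-55 - 48\right) + p{\left(-12,-7 \right)}\right)^{2} = \left(\left(-55 - 48\right) - 12 \left(1 - 7\right)\right)^{2} = \left(\left(-55 - 48\right) - -72\right)^{2} = \left(-103 + 72\right)^{2} = \left(-31\right)^{2} = 961$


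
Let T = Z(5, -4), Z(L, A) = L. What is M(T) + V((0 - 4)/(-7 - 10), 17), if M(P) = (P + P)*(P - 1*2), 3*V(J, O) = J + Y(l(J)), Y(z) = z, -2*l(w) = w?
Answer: 1532/51 ≈ 30.039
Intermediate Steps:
l(w) = -w/2
T = 5
V(J, O) = J/6 (V(J, O) = (J - J/2)/3 = (J/2)/3 = J/6)
M(P) = 2*P*(-2 + P) (M(P) = (2*P)*(P - 2) = (2*P)*(-2 + P) = 2*P*(-2 + P))
M(T) + V((0 - 4)/(-7 - 10), 17) = 2*5*(-2 + 5) + ((0 - 4)/(-7 - 10))/6 = 2*5*3 + (-4/(-17))/6 = 30 + (-4*(-1/17))/6 = 30 + (1/6)*(4/17) = 30 + 2/51 = 1532/51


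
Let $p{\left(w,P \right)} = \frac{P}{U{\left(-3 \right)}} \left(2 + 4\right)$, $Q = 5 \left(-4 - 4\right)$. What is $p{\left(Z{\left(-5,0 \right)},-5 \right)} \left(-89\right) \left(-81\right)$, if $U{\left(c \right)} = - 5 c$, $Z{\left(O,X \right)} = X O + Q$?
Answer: $-14418$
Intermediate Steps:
$Q = -40$ ($Q = 5 \left(-8\right) = -40$)
$Z{\left(O,X \right)} = -40 + O X$ ($Z{\left(O,X \right)} = X O - 40 = O X - 40 = -40 + O X$)
$p{\left(w,P \right)} = \frac{2 P}{5}$ ($p{\left(w,P \right)} = \frac{P}{\left(-5\right) \left(-3\right)} \left(2 + 4\right) = \frac{P}{15} \cdot 6 = \frac{2 P}{5}$)
$p{\left(Z{\left(-5,0 \right)},-5 \right)} \left(-89\right) \left(-81\right) = \frac{2}{5} \left(-5\right) \left(-89\right) \left(-81\right) = \left(-2\right) \left(-89\right) \left(-81\right) = 178 \left(-81\right) = -14418$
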